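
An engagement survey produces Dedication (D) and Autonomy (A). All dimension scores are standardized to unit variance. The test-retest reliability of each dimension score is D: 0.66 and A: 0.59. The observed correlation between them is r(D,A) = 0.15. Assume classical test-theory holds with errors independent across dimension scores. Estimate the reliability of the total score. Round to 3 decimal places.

0.674

Var(D+A) = 2 + 2·[0.15] = 2 + 0.3 = 2.3.
Because errors are independent across components, Cov(Tᵢ,Tⱼ) = Cov(Xᵢ,Xⱼ); the off-diagonal part of the true-score variance is the same as above.
True-score variance = [0.66 + 0.59] + 0.3 = 1.25 + 0.3 = 1.55.
Reliability = 1.55 / 2.3 = 0.674.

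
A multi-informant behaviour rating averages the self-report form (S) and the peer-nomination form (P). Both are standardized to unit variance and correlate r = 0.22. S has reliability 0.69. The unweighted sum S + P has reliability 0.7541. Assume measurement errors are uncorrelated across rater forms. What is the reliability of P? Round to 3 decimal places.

0.710

Var(S+P) = 2 + 2·0.22 = 2.440.
True-score variance = ρ_S + ρ_P + 2·0.22, so 0.7541 = (0.69 + ρ_P + 0.44) / 2.440.
ρ_P = 0.7541·2.440 − 0.69 − 0.44 = 0.710.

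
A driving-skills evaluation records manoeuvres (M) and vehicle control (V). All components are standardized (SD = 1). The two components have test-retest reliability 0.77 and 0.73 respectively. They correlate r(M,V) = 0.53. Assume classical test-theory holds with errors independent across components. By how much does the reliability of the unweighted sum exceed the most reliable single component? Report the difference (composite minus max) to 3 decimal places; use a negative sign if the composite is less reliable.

Var(sum) = 2 + 1.06 = 3.06; true-score variance = 1.5 + 1.06 = 2.56; composite reliability = 0.8366.
Max component reliability = 0.7700.
Difference = 0.8366 − 0.7700 = 0.067.

0.067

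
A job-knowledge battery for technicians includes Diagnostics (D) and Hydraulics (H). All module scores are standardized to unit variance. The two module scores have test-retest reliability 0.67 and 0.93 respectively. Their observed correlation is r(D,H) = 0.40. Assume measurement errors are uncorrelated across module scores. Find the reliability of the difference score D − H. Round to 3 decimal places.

0.667

Var(D−H) = 1 + 1 − 2·0.40 = 2 − 0.8 = 1.2.
Because errors are independent across components, Cov(Tᵢ,Tⱼ) = Cov(Xᵢ,Xⱼ); the off-diagonal part of the true-score variance is the same as above.
True-score variance = [0.67 + 0.93] − 0.8 = 1.6 − 0.8 = 0.8.
Reliability = 0.8 / 1.2 = 0.667.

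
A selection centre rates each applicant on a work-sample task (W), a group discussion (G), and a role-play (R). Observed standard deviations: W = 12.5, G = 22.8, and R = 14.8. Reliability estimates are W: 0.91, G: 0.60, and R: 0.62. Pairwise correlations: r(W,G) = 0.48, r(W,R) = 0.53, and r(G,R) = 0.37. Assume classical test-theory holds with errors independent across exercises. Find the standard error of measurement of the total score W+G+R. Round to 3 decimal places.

Var(total) = 895.13 + 719.406 = 1614.54.
True-score variance = 589.896 + 719.406 = 1309.3, so reliability = 0.8109.
Error variance = 1614.54 − 1309.3 = 305.234; SEM = √305.234 = 17.471.

17.471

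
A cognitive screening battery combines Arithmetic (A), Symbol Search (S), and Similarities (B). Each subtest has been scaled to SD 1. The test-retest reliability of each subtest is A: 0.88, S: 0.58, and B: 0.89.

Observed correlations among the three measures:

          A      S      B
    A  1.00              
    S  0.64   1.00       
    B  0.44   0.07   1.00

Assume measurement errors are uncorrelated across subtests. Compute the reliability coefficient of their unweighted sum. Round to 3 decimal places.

0.877

Var(A+S+B) = 3 + 2·[0.64 + 0.44 + 0.07] = 3 + 2.3 = 5.3.
Because errors are independent across components, Cov(Tᵢ,Tⱼ) = Cov(Xᵢ,Xⱼ); the off-diagonal part of the true-score variance is the same as above.
True-score variance = [0.88 + 0.58 + 0.89] + 2.3 = 2.35 + 2.3 = 4.65.
Reliability = 4.65 / 5.3 = 0.877.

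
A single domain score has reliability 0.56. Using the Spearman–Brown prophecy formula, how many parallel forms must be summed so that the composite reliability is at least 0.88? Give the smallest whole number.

6

k ≥ ρ*(1−ρ₁)/(ρ₁(1−ρ*)) = 0.88·0.44 / (0.56·0.12) = 5.762.
Smallest integer k = 6.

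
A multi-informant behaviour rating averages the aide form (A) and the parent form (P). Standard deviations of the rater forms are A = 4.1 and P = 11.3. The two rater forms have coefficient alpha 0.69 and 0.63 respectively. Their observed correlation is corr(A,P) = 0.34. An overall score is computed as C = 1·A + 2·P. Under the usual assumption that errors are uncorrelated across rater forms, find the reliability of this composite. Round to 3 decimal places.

0.671

Var(C) = 4.1² + 2²·11.3² + 2·[2·4.1·11.3·0.34] = 527.57 + 63.0088 = 590.579.
Because errors are independent across components, Cov(Tᵢ,Tⱼ) = Cov(Xᵢ,Xⱼ); the off-diagonal part of the true-score variance is the same as above.
True-score variance = [4.1²·0.69 + 2²·11.3²·0.63] + 63.0088 = 333.378 + 63.0088 = 396.387.
Reliability = 396.387 / 590.579 = 0.671.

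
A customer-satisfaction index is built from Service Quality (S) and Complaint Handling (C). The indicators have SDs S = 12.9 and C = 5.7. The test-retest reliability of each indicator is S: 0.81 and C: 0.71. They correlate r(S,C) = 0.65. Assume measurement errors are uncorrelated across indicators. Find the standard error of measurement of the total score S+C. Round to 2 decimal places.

Var(total) = 198.9 + 95.589 = 294.489.
True-score variance = 157.86 + 95.589 = 253.449, so reliability = 0.8606.
Error variance = 294.489 − 253.449 = 41.04; SEM = √41.04 = 6.41.

6.41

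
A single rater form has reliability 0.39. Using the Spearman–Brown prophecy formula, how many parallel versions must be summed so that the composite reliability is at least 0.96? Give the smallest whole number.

k ≥ ρ*(1−ρ₁)/(ρ₁(1−ρ*)) = 0.96·0.61 / (0.39·0.04) = 37.538.
Smallest integer k = 38.

38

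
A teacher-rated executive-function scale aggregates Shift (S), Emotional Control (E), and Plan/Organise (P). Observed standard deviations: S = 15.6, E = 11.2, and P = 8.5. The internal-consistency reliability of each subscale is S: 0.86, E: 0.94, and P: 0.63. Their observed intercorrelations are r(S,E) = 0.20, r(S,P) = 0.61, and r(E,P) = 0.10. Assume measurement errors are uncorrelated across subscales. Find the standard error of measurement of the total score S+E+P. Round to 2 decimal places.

Var(total) = 441.05 + 250.7 = 691.75.
True-score variance = 372.721 + 250.7 = 623.421, so reliability = 0.9012.
Error variance = 691.75 − 623.421 = 68.3293; SEM = √68.3293 = 8.27.

8.27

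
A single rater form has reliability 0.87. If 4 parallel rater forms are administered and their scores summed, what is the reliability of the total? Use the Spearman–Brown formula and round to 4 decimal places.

ρ_k = kρ / (1 + (k−1)ρ) = 4·0.87 / (1 + 3·0.87) = 3.480 / 3.610 = 0.9640.

0.9640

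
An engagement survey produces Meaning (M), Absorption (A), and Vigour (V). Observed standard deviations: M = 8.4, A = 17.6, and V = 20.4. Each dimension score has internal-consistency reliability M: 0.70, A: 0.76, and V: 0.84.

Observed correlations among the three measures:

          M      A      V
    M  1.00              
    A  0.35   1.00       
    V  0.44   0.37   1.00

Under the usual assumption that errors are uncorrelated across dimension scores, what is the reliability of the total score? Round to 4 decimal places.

0.8769

Var(M+A+V) = 8.4² + 17.6² + 20.4² + 2·[8.4·17.6·0.35 + 8.4·20.4·0.44 + 17.6·20.4·0.37] = 796.48 + 519.974 = 1316.45.
Under uncorrelated errors the observed covariances equal the true-score covariances, so only the own-variance terms attenuate.
True-score variance = [8.4²·0.70 + 17.6²·0.76 + 20.4²·0.84] + 519.974 = 634.384 + 519.974 = 1154.36.
Reliability = 1154.36 / 1316.45 = 0.8769.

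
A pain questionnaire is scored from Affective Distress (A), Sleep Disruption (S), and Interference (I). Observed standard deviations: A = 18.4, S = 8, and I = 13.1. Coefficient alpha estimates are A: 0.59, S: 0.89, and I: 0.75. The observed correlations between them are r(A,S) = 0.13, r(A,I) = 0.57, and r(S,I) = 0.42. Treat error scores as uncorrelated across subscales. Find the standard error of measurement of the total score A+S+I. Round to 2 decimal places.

Var(total) = 574.17 + 401.09 = 975.26.
True-score variance = 385.418 + 401.09 = 786.507, so reliability = 0.8065.
Error variance = 975.26 − 786.507 = 188.752; SEM = √188.752 = 13.74.

13.74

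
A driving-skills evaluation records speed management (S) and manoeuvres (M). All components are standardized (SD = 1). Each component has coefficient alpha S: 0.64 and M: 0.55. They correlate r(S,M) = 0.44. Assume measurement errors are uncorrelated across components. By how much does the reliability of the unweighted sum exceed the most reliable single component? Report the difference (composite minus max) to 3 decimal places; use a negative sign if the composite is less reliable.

Var(sum) = 2 + 0.88 = 2.88; true-score variance = 1.19 + 0.88 = 2.07; composite reliability = 0.7188.
Max component reliability = 0.6400.
Difference = 0.7188 − 0.6400 = 0.079.

0.079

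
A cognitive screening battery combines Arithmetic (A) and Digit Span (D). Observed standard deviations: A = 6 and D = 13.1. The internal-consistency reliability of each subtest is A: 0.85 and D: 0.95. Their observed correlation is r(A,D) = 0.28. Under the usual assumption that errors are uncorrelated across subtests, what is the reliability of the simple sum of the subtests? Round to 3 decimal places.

Var(A+D) = 6² + 13.1² + 2·[6·13.1·0.28] = 207.61 + 44.016 = 251.626.
Under uncorrelated errors the observed covariances equal the true-score covariances, so only the own-variance terms attenuate.
True-score variance = [6²·0.85 + 13.1²·0.95] + 44.016 = 193.629 + 44.016 = 237.645.
Reliability = 237.645 / 251.626 = 0.944.

0.944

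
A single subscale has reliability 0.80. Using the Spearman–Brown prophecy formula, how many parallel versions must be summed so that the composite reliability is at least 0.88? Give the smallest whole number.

2

k ≥ ρ*(1−ρ₁)/(ρ₁(1−ρ*)) = 0.88·0.20 / (0.80·0.12) = 1.833.
Smallest integer k = 2.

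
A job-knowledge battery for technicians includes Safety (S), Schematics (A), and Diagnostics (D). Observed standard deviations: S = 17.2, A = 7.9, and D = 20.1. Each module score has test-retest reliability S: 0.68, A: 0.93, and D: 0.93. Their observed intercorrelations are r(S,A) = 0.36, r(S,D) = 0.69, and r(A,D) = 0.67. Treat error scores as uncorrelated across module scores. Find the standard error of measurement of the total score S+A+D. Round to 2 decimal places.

Var(total) = 762.26 + 787.706 = 1549.97.
True-score variance = 634.942 + 787.706 = 1422.65, so reliability = 0.9179.
Error variance = 1549.97 − 1422.65 = 127.318; SEM = √127.318 = 11.28.

11.28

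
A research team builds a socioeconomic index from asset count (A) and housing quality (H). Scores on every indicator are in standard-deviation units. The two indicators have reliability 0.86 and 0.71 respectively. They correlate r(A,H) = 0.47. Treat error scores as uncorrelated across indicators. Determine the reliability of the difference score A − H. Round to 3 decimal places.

0.594

Var(A−H) = 1 + 1 − 2·0.47 = 2 − 0.94 = 1.06.
With uncorrelated errors the cross-covariances are all true-score covariance, so they carry over unchanged; only the diagonal terms shrink to ρᵢσᵢ².
True-score variance = [0.86 + 0.71] − 0.94 = 1.57 − 0.94 = 0.63.
Reliability = 0.63 / 1.06 = 0.594.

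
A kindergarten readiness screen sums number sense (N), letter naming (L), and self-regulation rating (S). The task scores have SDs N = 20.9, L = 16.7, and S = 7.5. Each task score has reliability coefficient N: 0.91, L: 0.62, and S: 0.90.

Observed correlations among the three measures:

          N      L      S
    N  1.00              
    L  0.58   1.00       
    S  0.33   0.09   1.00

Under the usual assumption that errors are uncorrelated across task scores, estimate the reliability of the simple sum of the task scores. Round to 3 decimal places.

Var(N+L+S) = 20.9² + 16.7² + 7.5² + 2·[20.9·16.7·0.58 + 20.9·7.5·0.33 + 16.7·7.5·0.09] = 771.95 + 530.875 = 1302.82.
Because errors are independent across components, Cov(Tᵢ,Tⱼ) = Cov(Xᵢ,Xⱼ); the off-diagonal part of the true-score variance is the same as above.
True-score variance = [20.9²·0.91 + 16.7²·0.62 + 7.5²·0.90] + 530.875 = 621.034 + 530.875 = 1151.91.
Reliability = 1151.91 / 1302.82 = 0.884.

0.884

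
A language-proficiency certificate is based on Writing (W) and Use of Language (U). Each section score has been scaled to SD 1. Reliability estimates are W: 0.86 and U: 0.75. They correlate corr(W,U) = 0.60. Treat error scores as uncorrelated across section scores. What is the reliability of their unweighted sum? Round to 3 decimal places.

0.878

Var(W+U) = 2 + 2·[0.60] = 2 + 1.2 = 3.2.
With uncorrelated errors the cross-covariances are all true-score covariance, so they carry over unchanged; only the diagonal terms shrink to ρᵢσᵢ².
True-score variance = [0.86 + 0.75] + 1.2 = 1.61 + 1.2 = 2.81.
Reliability = 2.81 / 3.2 = 0.878.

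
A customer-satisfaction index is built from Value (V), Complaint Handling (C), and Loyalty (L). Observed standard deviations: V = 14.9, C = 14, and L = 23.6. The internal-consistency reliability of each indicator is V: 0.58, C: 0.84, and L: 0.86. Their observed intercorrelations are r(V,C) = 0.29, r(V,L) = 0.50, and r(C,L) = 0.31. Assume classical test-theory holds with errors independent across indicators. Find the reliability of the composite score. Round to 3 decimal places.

0.877

Var(V+C+L) = 14.9² + 14² + 23.6² + 2·[14.9·14·0.29 + 14.9·23.6·0.50 + 14·23.6·0.31] = 974.97 + 677.476 = 1652.45.
Under uncorrelated errors the observed covariances equal the true-score covariances, so only the own-variance terms attenuate.
True-score variance = [14.9²·0.58 + 14²·0.84 + 23.6²·0.86] + 677.476 = 772.391 + 677.476 = 1449.87.
Reliability = 1449.87 / 1652.45 = 0.877.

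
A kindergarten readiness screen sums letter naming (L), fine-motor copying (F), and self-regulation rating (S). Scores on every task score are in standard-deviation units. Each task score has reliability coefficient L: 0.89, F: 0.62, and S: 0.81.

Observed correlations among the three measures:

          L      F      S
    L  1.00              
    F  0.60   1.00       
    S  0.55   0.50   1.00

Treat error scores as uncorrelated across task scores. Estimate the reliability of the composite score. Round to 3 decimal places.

0.892

Var(L+F+S) = 3 + 2·[0.60 + 0.55 + 0.50] = 3 + 3.3 = 6.3.
With uncorrelated errors the cross-covariances are all true-score covariance, so they carry over unchanged; only the diagonal terms shrink to ρᵢσᵢ².
True-score variance = [0.89 + 0.62 + 0.81] + 3.3 = 2.32 + 3.3 = 5.62.
Reliability = 5.62 / 6.3 = 0.892.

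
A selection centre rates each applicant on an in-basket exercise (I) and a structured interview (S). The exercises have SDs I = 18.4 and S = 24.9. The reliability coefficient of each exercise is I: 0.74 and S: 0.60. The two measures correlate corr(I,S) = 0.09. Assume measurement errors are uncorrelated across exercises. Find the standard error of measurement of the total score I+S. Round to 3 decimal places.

18.331

Var(total) = 958.57 + 82.4688 = 1041.04.
True-score variance = 622.54 + 82.4688 = 705.009, so reliability = 0.6772.
Error variance = 1041.04 − 705.009 = 336.03; SEM = √336.03 = 18.331.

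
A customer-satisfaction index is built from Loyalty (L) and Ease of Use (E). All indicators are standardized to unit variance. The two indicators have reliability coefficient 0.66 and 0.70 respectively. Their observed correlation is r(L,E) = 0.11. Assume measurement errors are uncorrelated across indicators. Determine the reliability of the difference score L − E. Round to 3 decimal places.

Var(L−E) = 1 + 1 − 2·0.11 = 2 − 0.22 = 1.78.
With uncorrelated errors the cross-covariances are all true-score covariance, so they carry over unchanged; only the diagonal terms shrink to ρᵢσᵢ².
True-score variance = [0.66 + 0.70] − 0.22 = 1.36 − 0.22 = 1.14.
Reliability = 1.14 / 1.78 = 0.640.

0.640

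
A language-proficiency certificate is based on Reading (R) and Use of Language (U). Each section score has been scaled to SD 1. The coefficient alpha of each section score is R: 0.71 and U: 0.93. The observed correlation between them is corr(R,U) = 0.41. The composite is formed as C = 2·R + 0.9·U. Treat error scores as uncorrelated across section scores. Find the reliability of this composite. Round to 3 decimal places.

Var(C) = 2² + 0.9² + 2·[1.8·0.41] = 4.81 + 1.476 = 6.286.
With uncorrelated errors the cross-covariances are all true-score covariance, so they carry over unchanged; only the diagonal terms shrink to ρᵢσᵢ².
True-score variance = [2²·0.71 + 0.9²·0.93] + 1.476 = 3.5933 + 1.476 = 5.0693.
Reliability = 5.0693 / 6.286 = 0.806.

0.806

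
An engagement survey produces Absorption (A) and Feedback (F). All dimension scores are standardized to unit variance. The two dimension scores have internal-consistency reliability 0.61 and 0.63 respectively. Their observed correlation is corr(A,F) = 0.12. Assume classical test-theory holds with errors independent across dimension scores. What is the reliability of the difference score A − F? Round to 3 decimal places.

Var(A−F) = 1 + 1 − 2·0.12 = 2 − 0.24 = 1.76.
With uncorrelated errors the cross-covariances are all true-score covariance, so they carry over unchanged; only the diagonal terms shrink to ρᵢσᵢ².
True-score variance = [0.61 + 0.63] − 0.24 = 1.24 − 0.24 = 1.
Reliability = 1 / 1.76 = 0.568.

0.568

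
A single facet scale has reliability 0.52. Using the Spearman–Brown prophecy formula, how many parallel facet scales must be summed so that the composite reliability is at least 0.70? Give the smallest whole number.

3

k ≥ ρ*(1−ρ₁)/(ρ₁(1−ρ*)) = 0.70·0.48 / (0.52·0.30) = 2.154.
Smallest integer k = 3.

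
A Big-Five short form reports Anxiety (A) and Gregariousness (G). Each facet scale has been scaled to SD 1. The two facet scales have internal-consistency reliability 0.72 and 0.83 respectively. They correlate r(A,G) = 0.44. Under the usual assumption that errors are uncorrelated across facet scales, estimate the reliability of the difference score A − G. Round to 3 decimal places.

Var(A−G) = 1 + 1 − 2·0.44 = 2 − 0.88 = 1.12.
Because errors are independent across components, Cov(Tᵢ,Tⱼ) = Cov(Xᵢ,Xⱼ); the off-diagonal part of the true-score variance is the same as above.
True-score variance = [0.72 + 0.83] − 0.88 = 1.55 − 0.88 = 0.67.
Reliability = 0.67 / 1.12 = 0.598.

0.598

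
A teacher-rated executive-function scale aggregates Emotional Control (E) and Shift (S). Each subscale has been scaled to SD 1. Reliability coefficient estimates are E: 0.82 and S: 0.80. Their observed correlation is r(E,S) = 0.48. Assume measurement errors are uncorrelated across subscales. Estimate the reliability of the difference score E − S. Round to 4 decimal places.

Var(E−S) = 1 + 1 − 2·0.48 = 2 − 0.96 = 1.04.
With uncorrelated errors the cross-covariances are all true-score covariance, so they carry over unchanged; only the diagonal terms shrink to ρᵢσᵢ².
True-score variance = [0.82 + 0.80] − 0.96 = 1.62 − 0.96 = 0.66.
Reliability = 0.66 / 1.04 = 0.6346.

0.6346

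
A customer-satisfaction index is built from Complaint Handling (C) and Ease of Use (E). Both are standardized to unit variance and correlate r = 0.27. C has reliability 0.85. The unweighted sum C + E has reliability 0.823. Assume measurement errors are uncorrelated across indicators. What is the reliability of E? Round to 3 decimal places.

Var(C+E) = 2 + 2·0.27 = 2.540.
True-score variance = ρ_C + ρ_E + 2·0.27, so 0.823 = (0.85 + ρ_E + 0.54) / 2.540.
ρ_E = 0.823·2.540 − 0.85 − 0.54 = 0.700.

0.700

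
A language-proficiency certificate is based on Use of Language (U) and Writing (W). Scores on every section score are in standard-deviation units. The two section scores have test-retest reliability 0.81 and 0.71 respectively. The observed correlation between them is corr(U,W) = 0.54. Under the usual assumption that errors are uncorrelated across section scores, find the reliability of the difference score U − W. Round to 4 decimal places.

0.4783

Var(U−W) = 1 + 1 − 2·0.54 = 2 − 1.08 = 0.92.
With uncorrelated errors the cross-covariances are all true-score covariance, so they carry over unchanged; only the diagonal terms shrink to ρᵢσᵢ².
True-score variance = [0.81 + 0.71] − 1.08 = 1.52 − 1.08 = 0.44.
Reliability = 0.44 / 0.92 = 0.4783.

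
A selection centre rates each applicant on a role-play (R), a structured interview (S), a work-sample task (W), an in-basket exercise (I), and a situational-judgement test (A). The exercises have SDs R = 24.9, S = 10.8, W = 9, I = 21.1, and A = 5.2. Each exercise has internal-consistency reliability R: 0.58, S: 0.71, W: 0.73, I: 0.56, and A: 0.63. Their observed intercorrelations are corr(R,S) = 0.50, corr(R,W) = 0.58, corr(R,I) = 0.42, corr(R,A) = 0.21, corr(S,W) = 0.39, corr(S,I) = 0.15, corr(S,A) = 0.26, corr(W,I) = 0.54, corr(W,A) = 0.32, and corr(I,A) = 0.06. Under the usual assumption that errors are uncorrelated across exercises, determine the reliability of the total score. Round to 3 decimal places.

Var(R+S+W+I+A) = 24.9² + 10.8² + 9² + 21.1² + 5.2² + 2·[24.9·10.8·0.50 + 24.9·9·0.58 + 24.9·21.1·0.42 + 24.9·5.2·0.21 + 10.8·9·0.39 + 10.8·21.1·0.15 + 10.8·5.2·0.26 + 9·21.1·0.54 + 9·5.2·0.32 + 21.1·5.2·0.06] = 1289.9 + 1446.18 = 2736.08.
Under uncorrelated errors the observed covariances equal the true-score covariances, so only the own-variance terms attenuate.
True-score variance = [24.9²·0.58 + 10.8²·0.71 + 9²·0.73 + 21.1²·0.56 + 5.2²·0.63] + 1446.18 = 767.903 + 1446.18 = 2214.08.
Reliability = 2214.08 / 2736.08 = 0.809.

0.809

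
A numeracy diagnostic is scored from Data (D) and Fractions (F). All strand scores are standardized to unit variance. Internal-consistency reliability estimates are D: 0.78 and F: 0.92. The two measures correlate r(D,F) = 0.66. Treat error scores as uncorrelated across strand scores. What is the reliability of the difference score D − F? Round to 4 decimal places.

Var(D−F) = 1 + 1 − 2·0.66 = 2 − 1.32 = 0.68.
Under uncorrelated errors the observed covariances equal the true-score covariances, so only the own-variance terms attenuate.
True-score variance = [0.78 + 0.92] − 1.32 = 1.7 − 1.32 = 0.38.
Reliability = 0.38 / 0.68 = 0.5588.

0.5588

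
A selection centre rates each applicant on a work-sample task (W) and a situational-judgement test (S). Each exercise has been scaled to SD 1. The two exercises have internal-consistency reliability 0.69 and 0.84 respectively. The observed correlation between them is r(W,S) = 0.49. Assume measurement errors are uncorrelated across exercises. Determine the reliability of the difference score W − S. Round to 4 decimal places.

Var(W−S) = 1 + 1 − 2·0.49 = 2 − 0.98 = 1.02.
With uncorrelated errors the cross-covariances are all true-score covariance, so they carry over unchanged; only the diagonal terms shrink to ρᵢσᵢ².
True-score variance = [0.69 + 0.84] − 0.98 = 1.53 − 0.98 = 0.55.
Reliability = 0.55 / 1.02 = 0.5392.

0.5392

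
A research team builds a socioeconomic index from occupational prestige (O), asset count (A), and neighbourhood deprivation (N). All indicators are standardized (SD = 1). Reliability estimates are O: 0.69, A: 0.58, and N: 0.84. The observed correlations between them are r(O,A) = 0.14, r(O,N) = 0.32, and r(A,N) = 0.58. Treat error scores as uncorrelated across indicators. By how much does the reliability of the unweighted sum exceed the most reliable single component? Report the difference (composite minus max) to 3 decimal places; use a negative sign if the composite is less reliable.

-0.015

Var(sum) = 3 + 2.08 = 5.08; true-score variance = 2.11 + 2.08 = 4.19; composite reliability = 0.8248.
Max component reliability = 0.8400.
Difference = 0.8248 − 0.8400 = -0.015.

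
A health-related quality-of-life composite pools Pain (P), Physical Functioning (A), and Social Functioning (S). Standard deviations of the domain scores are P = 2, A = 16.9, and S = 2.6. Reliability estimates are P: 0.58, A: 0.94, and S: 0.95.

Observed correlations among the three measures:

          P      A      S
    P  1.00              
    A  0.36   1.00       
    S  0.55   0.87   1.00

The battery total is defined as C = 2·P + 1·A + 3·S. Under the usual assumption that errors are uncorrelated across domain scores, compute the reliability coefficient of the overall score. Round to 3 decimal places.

Var(C) = 2²·2² + 16.9² + 3²·2.6² + 2·[2·2·16.9·0.36 + 6·2·2.6·0.55 + 3·16.9·2.6·0.87] = 362.45 + 312.359 = 674.809.
Because errors are independent across components, Cov(Tᵢ,Tⱼ) = Cov(Xᵢ,Xⱼ); the off-diagonal part of the true-score variance is the same as above.
True-score variance = [2²·2²·0.58 + 16.9²·0.94 + 3²·2.6²·0.95] + 312.359 = 335.551 + 312.359 = 647.91.
Reliability = 647.91 / 674.809 = 0.960.

0.960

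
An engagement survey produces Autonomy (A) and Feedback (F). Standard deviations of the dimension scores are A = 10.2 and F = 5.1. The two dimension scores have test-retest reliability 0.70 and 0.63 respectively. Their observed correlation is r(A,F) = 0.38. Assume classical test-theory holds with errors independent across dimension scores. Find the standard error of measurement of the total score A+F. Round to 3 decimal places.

Var(total) = 130.05 + 39.5352 = 169.585.
True-score variance = 89.2143 + 39.5352 = 128.749, so reliability = 0.7592.
Error variance = 169.585 − 128.749 = 40.8357; SEM = √40.8357 = 6.390.

6.390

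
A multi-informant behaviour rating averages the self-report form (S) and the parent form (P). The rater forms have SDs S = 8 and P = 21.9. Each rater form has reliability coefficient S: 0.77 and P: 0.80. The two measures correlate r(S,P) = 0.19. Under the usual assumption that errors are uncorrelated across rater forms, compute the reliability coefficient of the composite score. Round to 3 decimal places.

0.819

Var(S+P) = 8² + 21.9² + 2·[8·21.9·0.19] = 543.61 + 66.576 = 610.186.
Because errors are independent across components, Cov(Tᵢ,Tⱼ) = Cov(Xᵢ,Xⱼ); the off-diagonal part of the true-score variance is the same as above.
True-score variance = [8²·0.77 + 21.9²·0.80] + 66.576 = 432.968 + 66.576 = 499.544.
Reliability = 499.544 / 610.186 = 0.819.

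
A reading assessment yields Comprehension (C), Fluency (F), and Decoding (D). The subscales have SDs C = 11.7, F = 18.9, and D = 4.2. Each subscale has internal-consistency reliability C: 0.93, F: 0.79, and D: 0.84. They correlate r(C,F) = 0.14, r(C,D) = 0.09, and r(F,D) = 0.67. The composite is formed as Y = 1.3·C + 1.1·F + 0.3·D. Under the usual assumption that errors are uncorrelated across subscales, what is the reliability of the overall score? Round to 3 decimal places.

Var(Y) = 1.3²·11.7² + 1.1²·18.9² + 0.3²·4.2² + 2·[1.43·11.7·18.9·0.14 + 0.39·11.7·4.2·0.09 + 0.33·18.9·4.2·0.67] = 665.156 + 127.092 = 792.248.
Because errors are independent across components, Cov(Tᵢ,Tⱼ) = Cov(Xᵢ,Xⱼ); the off-diagonal part of the true-score variance is the same as above.
True-score variance = [1.3²·11.7²·0.93 + 1.1²·18.9²·0.79 + 0.3²·4.2²·0.84] + 127.092 = 557.941 + 127.092 = 685.033.
Reliability = 685.033 / 792.248 = 0.865.

0.865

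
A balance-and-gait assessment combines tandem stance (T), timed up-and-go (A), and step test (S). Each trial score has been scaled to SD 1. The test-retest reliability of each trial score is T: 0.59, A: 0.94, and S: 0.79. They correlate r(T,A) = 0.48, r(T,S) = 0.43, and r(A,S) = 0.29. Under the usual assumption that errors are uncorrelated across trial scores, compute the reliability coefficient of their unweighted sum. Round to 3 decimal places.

Var(T+A+S) = 3 + 2·[0.48 + 0.43 + 0.29] = 3 + 2.4 = 5.4.
With uncorrelated errors the cross-covariances are all true-score covariance, so they carry over unchanged; only the diagonal terms shrink to ρᵢσᵢ².
True-score variance = [0.59 + 0.94 + 0.79] + 2.4 = 2.32 + 2.4 = 4.72.
Reliability = 4.72 / 5.4 = 0.874.

0.874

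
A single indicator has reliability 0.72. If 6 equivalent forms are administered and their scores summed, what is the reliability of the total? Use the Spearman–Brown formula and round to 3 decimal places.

0.939

ρ_k = kρ / (1 + (k−1)ρ) = 6·0.72 / (1 + 5·0.72) = 4.320 / 4.600 = 0.939.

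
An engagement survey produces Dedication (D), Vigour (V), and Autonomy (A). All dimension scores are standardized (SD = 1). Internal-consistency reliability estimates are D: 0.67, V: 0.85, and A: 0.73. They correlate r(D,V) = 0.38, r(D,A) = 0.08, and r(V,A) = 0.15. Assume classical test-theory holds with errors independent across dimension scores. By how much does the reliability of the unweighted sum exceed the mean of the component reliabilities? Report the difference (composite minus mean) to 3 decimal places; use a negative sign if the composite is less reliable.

0.072

Var(sum) = 3 + 1.22 = 4.22; true-score variance = 2.25 + 1.22 = 3.47; composite reliability = 0.8223.
Mean component reliability = 0.7500.
Difference = 0.8223 − 0.7500 = 0.072.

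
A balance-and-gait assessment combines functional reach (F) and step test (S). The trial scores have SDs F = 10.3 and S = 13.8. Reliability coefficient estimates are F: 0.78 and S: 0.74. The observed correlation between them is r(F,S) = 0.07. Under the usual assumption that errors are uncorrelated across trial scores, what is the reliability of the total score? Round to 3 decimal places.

Var(F+S) = 10.3² + 13.8² + 2·[10.3·13.8·0.07] = 296.53 + 19.8996 = 316.43.
With uncorrelated errors the cross-covariances are all true-score covariance, so they carry over unchanged; only the diagonal terms shrink to ρᵢσᵢ².
True-score variance = [10.3²·0.78 + 13.8²·0.74] + 19.8996 = 223.676 + 19.8996 = 243.575.
Reliability = 243.575 / 316.43 = 0.770.

0.770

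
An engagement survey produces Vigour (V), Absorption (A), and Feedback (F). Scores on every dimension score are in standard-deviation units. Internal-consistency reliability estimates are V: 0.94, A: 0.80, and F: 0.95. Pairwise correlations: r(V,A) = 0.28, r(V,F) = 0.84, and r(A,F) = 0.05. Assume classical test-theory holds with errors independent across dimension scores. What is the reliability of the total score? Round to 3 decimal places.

Var(V+A+F) = 3 + 2·[0.28 + 0.84 + 0.05] = 3 + 2.34 = 5.34.
Because errors are independent across components, Cov(Tᵢ,Tⱼ) = Cov(Xᵢ,Xⱼ); the off-diagonal part of the true-score variance is the same as above.
True-score variance = [0.94 + 0.80 + 0.95] + 2.34 = 2.69 + 2.34 = 5.03.
Reliability = 5.03 / 5.34 = 0.942.

0.942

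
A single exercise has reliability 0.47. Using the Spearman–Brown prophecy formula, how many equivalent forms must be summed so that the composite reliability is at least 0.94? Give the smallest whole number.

18

k ≥ ρ*(1−ρ₁)/(ρ₁(1−ρ*)) = 0.94·0.53 / (0.47·0.06) = 17.667.
Smallest integer k = 18.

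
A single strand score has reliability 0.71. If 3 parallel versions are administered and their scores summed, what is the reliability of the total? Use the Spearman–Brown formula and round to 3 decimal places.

0.880

ρ_k = kρ / (1 + (k−1)ρ) = 3·0.71 / (1 + 2·0.71) = 2.130 / 2.420 = 0.880.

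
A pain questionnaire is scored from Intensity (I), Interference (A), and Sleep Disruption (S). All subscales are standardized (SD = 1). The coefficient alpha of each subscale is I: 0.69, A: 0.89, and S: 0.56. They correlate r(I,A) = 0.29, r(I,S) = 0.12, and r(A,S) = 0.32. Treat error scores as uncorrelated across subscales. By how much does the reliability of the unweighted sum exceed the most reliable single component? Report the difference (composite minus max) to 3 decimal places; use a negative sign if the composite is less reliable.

-0.083

Var(sum) = 3 + 1.46 = 4.46; true-score variance = 2.14 + 1.46 = 3.6; composite reliability = 0.8072.
Max component reliability = 0.8900.
Difference = 0.8072 − 0.8900 = -0.083.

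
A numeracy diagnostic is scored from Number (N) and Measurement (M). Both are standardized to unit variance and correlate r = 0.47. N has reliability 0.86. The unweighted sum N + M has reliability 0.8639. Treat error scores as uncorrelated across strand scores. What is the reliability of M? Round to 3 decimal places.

0.740

Var(N+M) = 2 + 2·0.47 = 2.940.
True-score variance = ρ_N + ρ_M + 2·0.47, so 0.8639 = (0.86 + ρ_M + 0.94) / 2.940.
ρ_M = 0.8639·2.940 − 0.86 − 0.94 = 0.740.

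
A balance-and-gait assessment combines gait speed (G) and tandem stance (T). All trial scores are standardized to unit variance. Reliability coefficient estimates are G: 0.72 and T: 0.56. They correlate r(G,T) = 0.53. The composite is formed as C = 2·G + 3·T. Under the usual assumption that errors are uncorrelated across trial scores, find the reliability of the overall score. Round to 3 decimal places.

0.738

Var(C) = 2² + 3² + 2·[6·0.53] = 13 + 6.36 = 19.36.
Under uncorrelated errors the observed covariances equal the true-score covariances, so only the own-variance terms attenuate.
True-score variance = [2²·0.72 + 3²·0.56] + 6.36 = 7.92 + 6.36 = 14.28.
Reliability = 14.28 / 19.36 = 0.738.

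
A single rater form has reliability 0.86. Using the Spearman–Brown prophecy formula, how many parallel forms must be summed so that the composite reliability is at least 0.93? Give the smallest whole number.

k ≥ ρ*(1−ρ₁)/(ρ₁(1−ρ*)) = 0.93·0.14 / (0.86·0.07) = 2.163.
Smallest integer k = 3.

3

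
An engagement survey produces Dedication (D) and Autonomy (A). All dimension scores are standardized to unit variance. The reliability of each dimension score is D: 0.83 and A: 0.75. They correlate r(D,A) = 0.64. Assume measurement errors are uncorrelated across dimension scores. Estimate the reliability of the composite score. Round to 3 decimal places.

Var(D+A) = 2 + 2·[0.64] = 2 + 1.28 = 3.28.
Under uncorrelated errors the observed covariances equal the true-score covariances, so only the own-variance terms attenuate.
True-score variance = [0.83 + 0.75] + 1.28 = 1.58 + 1.28 = 2.86.
Reliability = 2.86 / 3.28 = 0.872.

0.872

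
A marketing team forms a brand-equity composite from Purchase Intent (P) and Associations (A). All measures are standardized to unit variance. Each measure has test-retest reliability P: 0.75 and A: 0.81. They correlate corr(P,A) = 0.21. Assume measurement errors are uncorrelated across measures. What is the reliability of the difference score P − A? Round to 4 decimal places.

Var(P−A) = 1 + 1 − 2·0.21 = 2 − 0.42 = 1.58.
Under uncorrelated errors the observed covariances equal the true-score covariances, so only the own-variance terms attenuate.
True-score variance = [0.75 + 0.81] − 0.42 = 1.56 − 0.42 = 1.14.
Reliability = 1.14 / 1.58 = 0.7215.

0.7215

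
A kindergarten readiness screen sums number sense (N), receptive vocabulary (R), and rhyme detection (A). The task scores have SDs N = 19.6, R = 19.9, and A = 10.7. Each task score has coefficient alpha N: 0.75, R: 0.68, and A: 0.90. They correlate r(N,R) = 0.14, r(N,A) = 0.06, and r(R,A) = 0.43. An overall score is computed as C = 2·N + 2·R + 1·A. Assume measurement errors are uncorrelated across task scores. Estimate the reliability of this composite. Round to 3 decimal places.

Var(C) = 2²·19.6² + 2²·19.9² + 10.7² + 2·[4·19.6·19.9·0.14 + 2·19.6·10.7·0.06 + 2·19.9·10.7·0.43] = 3235.17 + 853.417 = 4088.59.
Because errors are independent across components, Cov(Tᵢ,Tⱼ) = Cov(Xᵢ,Xⱼ); the off-diagonal part of the true-score variance is the same as above.
True-score variance = [2²·19.6²·0.75 + 2²·19.9²·0.68 + 10.7²·0.90] + 853.417 = 2332.67 + 853.417 = 3186.09.
Reliability = 3186.09 / 4088.59 = 0.779.

0.779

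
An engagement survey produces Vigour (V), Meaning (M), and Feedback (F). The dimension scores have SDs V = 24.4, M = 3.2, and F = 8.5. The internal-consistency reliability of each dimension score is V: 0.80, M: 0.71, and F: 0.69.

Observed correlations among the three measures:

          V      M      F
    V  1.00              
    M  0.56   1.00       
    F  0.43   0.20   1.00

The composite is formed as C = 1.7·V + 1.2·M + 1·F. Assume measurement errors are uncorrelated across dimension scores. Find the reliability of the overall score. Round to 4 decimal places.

Var(C) = 1.7²·24.4² + 1.2²·3.2² + 8.5² + 2·[2.04·24.4·3.2·0.56 + 1.7·24.4·8.5·0.43 + 1.2·3.2·8.5·0.20] = 1807.59 + 494.672 = 2302.26.
Because errors are independent across components, Cov(Tᵢ,Tⱼ) = Cov(Xᵢ,Xⱼ); the off-diagonal part of the true-score variance is the same as above.
True-score variance = [1.7²·24.4²·0.80 + 1.2²·3.2²·0.71 + 8.5²·0.69] + 494.672 = 1436.79 + 494.672 = 1931.47.
Reliability = 1931.47 / 2302.26 = 0.8389.

0.8389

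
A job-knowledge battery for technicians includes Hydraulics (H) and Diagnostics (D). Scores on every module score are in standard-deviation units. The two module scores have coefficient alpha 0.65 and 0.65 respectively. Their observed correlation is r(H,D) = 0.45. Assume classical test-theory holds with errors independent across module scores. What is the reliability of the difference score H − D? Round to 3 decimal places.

0.364

Var(H−D) = 1 + 1 − 2·0.45 = 2 − 0.9 = 1.1.
Because errors are independent across components, Cov(Tᵢ,Tⱼ) = Cov(Xᵢ,Xⱼ); the off-diagonal part of the true-score variance is the same as above.
True-score variance = [0.65 + 0.65] − 0.9 = 1.3 − 0.9 = 0.4.
Reliability = 0.4 / 1.1 = 0.364.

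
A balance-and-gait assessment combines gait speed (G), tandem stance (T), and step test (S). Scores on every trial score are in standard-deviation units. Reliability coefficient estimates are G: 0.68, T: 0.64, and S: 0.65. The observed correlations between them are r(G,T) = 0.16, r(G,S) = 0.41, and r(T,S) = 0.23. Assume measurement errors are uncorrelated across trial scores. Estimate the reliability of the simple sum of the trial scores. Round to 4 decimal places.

Var(G+T+S) = 3 + 2·[0.16 + 0.41 + 0.23] = 3 + 1.6 = 4.6.
Under uncorrelated errors the observed covariances equal the true-score covariances, so only the own-variance terms attenuate.
True-score variance = [0.68 + 0.64 + 0.65] + 1.6 = 1.97 + 1.6 = 3.57.
Reliability = 3.57 / 4.6 = 0.7761.

0.7761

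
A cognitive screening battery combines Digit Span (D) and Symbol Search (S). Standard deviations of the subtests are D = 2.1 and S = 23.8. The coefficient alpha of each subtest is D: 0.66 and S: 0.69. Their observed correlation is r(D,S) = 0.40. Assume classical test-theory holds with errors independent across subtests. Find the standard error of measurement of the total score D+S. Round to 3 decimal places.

Var(total) = 570.85 + 39.984 = 610.834.
True-score variance = 393.754 + 39.984 = 433.738, so reliability = 0.7101.
Error variance = 610.834 − 433.738 = 177.096; SEM = √177.096 = 13.308.

13.308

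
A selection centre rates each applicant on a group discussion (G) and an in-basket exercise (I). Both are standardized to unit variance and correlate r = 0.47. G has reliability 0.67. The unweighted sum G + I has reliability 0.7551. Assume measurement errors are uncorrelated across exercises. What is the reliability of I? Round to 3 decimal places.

0.610

Var(G+I) = 2 + 2·0.47 = 2.940.
True-score variance = ρ_G + ρ_I + 2·0.47, so 0.7551 = (0.67 + ρ_I + 0.94) / 2.940.
ρ_I = 0.7551·2.940 − 0.67 − 0.94 = 0.610.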